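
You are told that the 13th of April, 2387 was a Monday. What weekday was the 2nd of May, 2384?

Count forward from the earlier date (May 2, 2384) to the later (April 13, 2387):
May 2, 2384 → May 2, 2385: 365 days.
May 2, 2385 → May 2, 2386: 365 days.
May 2386: 31 − 2 = 29 days remain.
Then 10 full months totalling 304 days.
April 1–13, 2387: 13 days.
Residual: 346 days.
Total: 1076 days.
1076 mod 7 = 5, so 5 days before Monday is Wednesday.

Wednesday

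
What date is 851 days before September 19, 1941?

May 22, 1939

Count 851 days before September 19, 1941:
May 22, 1939 → May 22, 1940: 366 days (1940 is a leap year).
May 22, 1940 → May 22, 1941: 365 days.
May 1941: 31 − 22 = 9 days remain.
Then June (30), July (31), August (31): 30 + 31 + 31 = 92 days.
September 1–19, 1941: 19 days.
Residual: 120 days.
Total: 851 days.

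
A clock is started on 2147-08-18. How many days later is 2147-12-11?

August 2147: 31 − 18 = 13 days remain.
Then September (30), October (31), November (30): 30 + 31 + 30 = 91 days.
December 1–11, 2147: 11 days.
Total: 13 + 91 + 11 = 115 days.

115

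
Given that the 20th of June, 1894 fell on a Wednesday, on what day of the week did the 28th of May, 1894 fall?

Monday

Count forward from the earlier date (May 28, 1894) to the later (June 20, 1894):
May 1894: 31 − 28 = 3 days remain.
June 1–20, 1894: 20 days.
Total: 3 + 20 = 23 days.
23 mod 7 = 2, so 2 days before Wednesday is Monday.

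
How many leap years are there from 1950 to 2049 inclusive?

25

Years divisible by 4: 1952, 1956, …, 2048 — 25 in all.
2000 is divisible by 400, so still leap.
No century exceptions apply. Count: 25.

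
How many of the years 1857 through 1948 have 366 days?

Years divisible by 4: 1860, 1864, …, 1948 — 23 in all.
Of these, 1900 is divisible by 100 but not 400, so not leap.
Leap years: 23 − 1 = 22.

22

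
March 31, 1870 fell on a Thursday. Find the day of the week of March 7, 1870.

Monday

Count forward from the earlier date (March 7, 1870) to the later (March 31, 1870):
Within March 1870: 31 − 7 = 24 days.
24 mod 7 = 3, so 3 days before Thursday is Monday.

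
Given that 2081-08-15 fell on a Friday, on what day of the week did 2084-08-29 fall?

Tuesday

Day-of-year of August 15, 2081: 227.
Day-of-year of August 29, 2084: 242.
2081 has 365 days, so 365 − 227 = 138 days remain in 2081.
Full years: 2082: 365; 2083: 365. Sum = 730.
Total: 138 + 730 + 242 = 1110 days.
1110 mod 7 = 4, so 4 days after Friday is Tuesday.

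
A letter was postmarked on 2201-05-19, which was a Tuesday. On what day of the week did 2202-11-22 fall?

Monday

Day-of-year of May 19, 2201: 139.
Day-of-year of November 22, 2202: 326.
2201 has 365 days, so 365 − 139 = 226 days remain in 2201.
Total: 226 + 326 = 552 days.
552 mod 7 = 6, so 6 days after Tuesday is Monday.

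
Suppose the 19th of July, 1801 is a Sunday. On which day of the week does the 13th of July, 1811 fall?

Saturday

Day-of-year of July 19, 1801: 200.
Day-of-year of July 13, 1811: 194.
1801 has 365 days, so 365 − 200 = 165 days remain in 1801.
Full years 1802–1810: 7 common + 2 leap = 7×365 + 2×366 = 3287 days.
Total: 165 + 3287 + 194 = 3646 days.
3646 mod 7 = 6, so 6 days after Sunday is Saturday.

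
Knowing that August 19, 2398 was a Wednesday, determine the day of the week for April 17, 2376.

Saturday

Count forward from the earlier date (April 17, 2376) to the later (August 19, 2398):
From April 17, 2376 to April 17, 2398: 22 years, of which 5 contain a Feb 29 — 17×365 + 5×366 = 8035 days.
April 2398: 30 − 17 = 13 days remain.
Then May (31), June (30), July (31): 31 + 30 + 31 = 92 days.
August 1–19, 2398: 19 days.
Residual: 124 days.
Total: 8159 days.
8159 mod 7 = 4, so 4 days before Wednesday is Saturday.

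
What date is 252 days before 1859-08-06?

1858-11-27

Count 252 days before August 6, 1859:
November 1858: 30 − 27 = 3 days remain.
Then December (31), January (31), February 1859 (28), March (31), April (30), May (31), June (30), July (31): 31 + 31 + 28 + 31 + 30 + 31 + 30 + 31 = 243 days.
August 1–6, 1859: 6 days.
Total: 3 + 243 + 6 = 252 days.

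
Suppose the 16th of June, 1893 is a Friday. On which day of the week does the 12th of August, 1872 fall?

Count forward from the earlier date (August 12, 1872) to the later (June 16, 1893):
From August 12, 1872 to August 12, 1892: 20 years, of which 5 contain a Feb 29 — 15×365 + 5×366 = 7305 days.
August 1892: 31 − 12 = 19 days remain.
Then 9 full months totalling 273 days.
June 1–16, 1893: 16 days.
Residual: 308 days.
Total: 7613 days.
7613 mod 7 = 4, so 4 days before Friday is Monday.

Monday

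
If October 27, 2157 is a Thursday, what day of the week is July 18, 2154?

Thursday

Count forward from the earlier date (July 18, 2154) to the later (October 27, 2157):
Day-of-year of July 18, 2154: 199.
Day-of-year of October 27, 2157: 300.
2154 has 365 days, so 365 − 199 = 166 days remain in 2154.
Full years: 2155: 365; 2156: 366. Sum = 731.
Total: 166 + 731 + 300 = 1197 days.
1197 is a multiple of 7, so July 18, 2154 falls on the same weekday: Thursday.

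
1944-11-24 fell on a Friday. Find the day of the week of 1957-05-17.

Friday

From November 24, 1944 to November 24, 1956: 12 years, of which 3 contain a Feb 29 — 9×365 + 3×366 = 4383 days.
November 1956: 30 − 24 = 6 days remain.
Then December (31), January (31), February 1957 (28), March (31), April (30): 31 + 31 + 28 + 31 + 30 = 151 days.
May 1–17, 1957: 17 days.
Residual: 174 days.
Total: 4557 days.
4557 is a multiple of 7, so 1957-05-17 falls on the same weekday: Friday.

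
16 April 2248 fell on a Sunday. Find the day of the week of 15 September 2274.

Day-of-year of April 16, 2248: 107.
Day-of-year of September 15, 2274: 258.
2248 has 366 days, so 366 − 107 = 259 days remain in 2248.
Full years 2249–2273: 19 common + 6 leap = 19×365 + 6×366 = 9131 days.
Total: 259 + 9131 + 258 = 9648 days.
9648 mod 7 = 2, so 2 days after Sunday is Tuesday.

Tuesday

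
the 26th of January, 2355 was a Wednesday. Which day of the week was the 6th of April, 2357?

Saturday

January 2355: 31 − 26 = 5 days remain.
Then 26 full months totalling 790 days.
April 1–6, 2357: 6 days.
Total: 5 + 790 + 6 = 801 days.
801 mod 7 = 3, so 3 days after Wednesday is Saturday.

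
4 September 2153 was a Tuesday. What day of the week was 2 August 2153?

Count forward from the earlier date (August 2, 2153) to the later (September 4, 2153):
August 2153: 31 − 2 = 29 days remain.
September 1–4, 2153: 4 days.
Total: 29 + 4 = 33 days.
33 mod 7 = 5, so 5 days before Tuesday is Thursday.

Thursday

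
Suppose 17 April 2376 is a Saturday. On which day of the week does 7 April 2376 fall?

Count forward from the earlier date (April 7, 2376) to the later (April 17, 2376):
Within April 2376: 17 − 7 = 10 days.
10 mod 7 = 3, so 3 days before Saturday is Wednesday.

Wednesday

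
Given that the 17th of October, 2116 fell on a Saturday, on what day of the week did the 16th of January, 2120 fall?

Tuesday

Day-of-year of October 17, 2116: 291.
Day-of-year of January 16, 2120: 16.
2116 has 366 days, so 366 − 291 = 75 days remain in 2116.
Full years: 2117: 365; 2118: 365; 2119: 365. Sum = 1095.
Total: 75 + 1095 + 16 = 1186 days.
1186 mod 7 = 3, so 3 days after Saturday is Tuesday.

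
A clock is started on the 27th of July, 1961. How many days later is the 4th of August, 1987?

From July 27, 1961 to July 27, 1987: 26 years, of which 6 contain a Feb 29 — 20×365 + 6×366 = 9496 days.
July 1987: 31 − 27 = 4 days remain.
August 1–4, 1987: 4 days.
Residual: 8 days.
Total: 9504 days.

9504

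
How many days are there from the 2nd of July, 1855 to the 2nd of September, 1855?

July 1855: 31 − 2 = 29 days remain.
Then August (31): 31 days.
September 1–2, 1855: 2 days.
Total: 29 + 31 + 2 = 62 days.

62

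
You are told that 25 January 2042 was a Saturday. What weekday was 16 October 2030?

Wednesday

Count forward from the earlier date (October 16, 2030) to the later (January 25, 2042):
Day-of-year of October 16, 2030: 289.
Day-of-year of January 25, 2042: 25.
2030 has 365 days, so 365 − 289 = 76 days remain in 2030.
Full years 2031–2041: 8 common + 3 leap = 8×365 + 3×366 = 4018 days.
Total: 76 + 4018 + 25 = 4119 days.
4119 mod 7 = 3, so 3 days before Saturday is Wednesday.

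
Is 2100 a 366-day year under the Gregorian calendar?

No

2100 is not a leap year (divisible by 100 but not 400).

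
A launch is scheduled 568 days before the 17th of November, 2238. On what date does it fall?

the 28th of April, 2237

Count 568 days before November 17, 2238:
April 2237: 30 − 28 = 2 days remain.
Then 18 full months totalling 549 days.
November 1–17, 2238: 17 days.
Total: 2 + 549 + 17 = 568 days.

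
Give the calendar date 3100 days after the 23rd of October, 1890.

the 19th of April, 1899

Count 3100 days after October 23, 1890:
Day-of-year of October 23, 1890: 296.
Day-of-year of April 19, 1899: 109.
1890 has 365 days, so 365 − 296 = 69 days remain in 1890.
Full years 1891–1898: 6 common + 2 leap = 6×365 + 2×366 = 2922 days.
Total: 69 + 2922 + 109 = 3100 days.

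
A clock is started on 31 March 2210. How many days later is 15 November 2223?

4977

Day-of-year of March 31, 2210: 90.
Day-of-year of November 15, 2223: 319.
2210 has 365 days, so 365 − 90 = 275 days remain in 2210.
Full years 2211–2222: 9 common + 3 leap = 9×365 + 3×366 = 4383 days.
Total: 275 + 4383 + 319 = 4977 days.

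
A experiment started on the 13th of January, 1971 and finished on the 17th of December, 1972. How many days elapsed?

704

Day-of-year of January 13, 1971: 13.
Day-of-year of December 17, 1972: 352.
1971 has 365 days, so 365 − 13 = 352 days remain in 1971.
Total: 352 + 352 = 704 days.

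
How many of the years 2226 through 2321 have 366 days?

Years divisible by 4: 2228, 2232, …, 2320 — 24 in all.
Of these, 2300 is divisible by 100 but not 400, so not leap.
Leap years: 24 − 1 = 23.

23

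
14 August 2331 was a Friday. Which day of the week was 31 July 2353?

From August 14, 2331 to August 14, 2352: 21 years, of which 6 contain a Feb 29 — 15×365 + 6×366 = 7671 days.
August 2352: 31 − 14 = 17 days remain.
Then 10 full months totalling 303 days.
July 1–31, 2353: 31 days.
Residual: 351 days.
Total: 8022 days.
8022 is a multiple of 7, so 31 July 2353 falls on the same weekday: Friday.

Friday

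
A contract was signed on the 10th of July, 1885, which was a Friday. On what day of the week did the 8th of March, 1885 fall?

Sunday

Count forward from the earlier date (March 8, 1885) to the later (July 10, 1885):
March 1885: 31 − 8 = 23 days remain.
Then April (30), May (31), June (30): 30 + 31 + 30 = 91 days.
July 1–10, 1885: 10 days.
Total: 23 + 91 + 10 = 124 days.
124 mod 7 = 5, so 5 days before Friday is Sunday.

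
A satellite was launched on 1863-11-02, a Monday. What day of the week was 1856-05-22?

Thursday

Count forward from the earlier date (May 22, 1856) to the later (November 2, 1863):
Day-of-year of May 22, 1856: 143.
Day-of-year of November 2, 1863: 306.
1856 has 366 days, so 366 − 143 = 223 days remain in 1856.
Full years: 1857: 365; 1858: 365; 1859: 365; 1860: 366; 1861: 365; 1862: 365. Sum = 2191.
Total: 223 + 2191 + 306 = 2720 days.
2720 mod 7 = 4, so 4 days before Monday is Thursday.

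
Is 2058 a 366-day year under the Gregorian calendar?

No

2058 is not a leap year.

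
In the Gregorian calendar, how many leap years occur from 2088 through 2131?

10

Years divisible by 4 in [2088, 2131]: 2088, 2092, 2096, 2100, 2104, 2108, 2112, 2116, 2120, 2124, 2128.
Of these, 2100 is divisible by 100 but not 400, so not leap.
Leap years: 11 − 1 = 10.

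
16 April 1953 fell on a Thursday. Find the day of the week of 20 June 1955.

April 16, 1953 → April 16, 1954: 365 days.
April 16, 1954 → April 16, 1955: 365 days.
April 1955: 30 − 16 = 14 days remain.
Then May (31): 31 days.
June 1–20, 1955: 20 days.
Residual: 65 days.
Total: 795 days.
795 mod 7 = 4, so 4 days after Thursday is Monday.

Monday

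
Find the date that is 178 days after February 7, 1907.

August 4, 1907

Count 178 days after February 7, 1907:
February 1907: 28 − 7 = 21 days remain (1907 is not a leap year, so February has 28 days).
Then March (31), April (30), May (31), June (30), July (31): 31 + 30 + 31 + 30 + 31 = 153 days.
August 1–4, 1907: 4 days.
Total: 21 + 153 + 4 = 178 days.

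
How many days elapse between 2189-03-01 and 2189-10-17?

230

March 2189: 31 − 1 = 30 days remain.
Then April (30), May (31), June (30), July (31), August (31), September (30): 30 + 31 + 30 + 31 + 31 + 30 = 183 days.
October 1–17, 2189: 17 days.
Total: 30 + 183 + 17 = 230 days.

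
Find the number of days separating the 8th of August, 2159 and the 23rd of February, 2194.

From August 8, 2159 to August 8, 2193: 34 years, of which 9 contain a Feb 29 — 25×365 + 9×366 = 12419 days.
August 2193: 31 − 8 = 23 days remain.
Then September (30), October (31), November (30), December (31), January (31): 30 + 31 + 30 + 31 + 31 = 153 days.
February 1–23, 2194: 23 days (2194 is not a leap year).
Residual: 199 days.
Total: 12618 days.

12618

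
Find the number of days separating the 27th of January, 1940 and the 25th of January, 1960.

7303

Day-of-year of January 27, 1940: 27.
Day-of-year of January 25, 1960: 25.
1940 has 366 days, so 366 − 27 = 339 days remain in 1940.
Full years 1941–1959: 15 common + 4 leap = 15×365 + 4×366 = 6939 days.
Total: 339 + 6939 + 25 = 7303 days.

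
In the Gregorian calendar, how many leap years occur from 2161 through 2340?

43

Years divisible by 4: 2164, 2168, …, 2340 — 45 in all.
Of these, 2200, 2300 are divisible by 100 but not 400, so not leap.
Leap years: 45 − 2 = 43.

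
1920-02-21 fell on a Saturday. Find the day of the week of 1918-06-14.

Count forward from the earlier date (June 14, 1918) to the later (February 21, 1920):
Day-of-year of June 14, 1918: 165.
Day-of-year of February 21, 1920: 52.
1918 has 365 days, so 365 − 165 = 200 days remain in 1918.
Full years: 1919: 365. Sum = 365.
Total: 200 + 365 + 52 = 617 days.
617 mod 7 = 1, so 1 day before Saturday is Friday.

Friday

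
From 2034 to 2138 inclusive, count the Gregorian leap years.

25

Years divisible by 4: 2036, 2040, …, 2136 — 26 in all.
Of these, 2100 is divisible by 100 but not 400, so not leap.
Leap years: 26 − 1 = 25.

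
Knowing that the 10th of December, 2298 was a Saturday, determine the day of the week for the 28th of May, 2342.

Thursday

From December 10, 2298 to December 10, 2341: 43 years, of which 10 contain a Feb 29 — 33×365 + 10×366 = 15705 days.
(2300 is not a leap year (divisible by 100 but not 400).)
December 2341: 31 − 10 = 21 days remain.
Then January (31), February 2342 (28), March (31), April (30): 31 + 28 + 31 + 30 = 120 days.
May 1–28, 2342: 28 days.
Residual: 169 days.
Total: 15874 days.
15874 mod 7 = 5, so 5 days after Saturday is Thursday.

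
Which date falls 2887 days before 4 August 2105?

7 September 2097

Count 2887 days before August 4, 2105:
Day-of-year of September 7, 2097: 250.
Day-of-year of August 4, 2105: 216.
2097 has 365 days, so 365 − 250 = 115 days remain in 2097.
Full years 2098–2104: 6 common + 1 leap = 6×365 + 1×366 = 2556 days.
Total: 115 + 2556 + 216 = 2887 days.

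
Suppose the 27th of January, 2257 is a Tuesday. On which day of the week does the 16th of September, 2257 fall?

Wednesday

January 2257: 31 − 27 = 4 days remain.
Then February 2257 (28), March (31), April (30), May (31), June (30), July (31), August (31): 28 + 31 + 30 + 31 + 30 + 31 + 31 = 212 days.
September 1–16, 2257: 16 days.
Total: 4 + 212 + 16 = 232 days.
232 mod 7 = 1, so 1 day after Tuesday is Wednesday.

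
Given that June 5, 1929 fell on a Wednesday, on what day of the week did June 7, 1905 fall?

Wednesday

Count forward from the earlier date (June 7, 1905) to the later (June 5, 1929):
Day-of-year of June 7, 1905: 158.
Day-of-year of June 5, 1929: 156.
1905 has 365 days, so 365 − 158 = 207 days remain in 1905.
Full years 1906–1928: 17 common + 6 leap = 17×365 + 6×366 = 8401 days.
Total: 207 + 8401 + 156 = 8764 days.
8764 is a multiple of 7, so June 7, 1905 falls on the same weekday: Wednesday.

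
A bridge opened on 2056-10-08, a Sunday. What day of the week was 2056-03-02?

Count forward from the earlier date (March 2, 2056) to the later (October 8, 2056):
March 2056: 31 − 2 = 29 days remain.
Then April (30), May (31), June (30), July (31), August (31), September (30): 30 + 31 + 30 + 31 + 31 + 30 = 183 days.
October 1–8, 2056: 8 days.
Total: 29 + 183 + 8 = 220 days.
220 mod 7 = 3, so 3 days before Sunday is Thursday.

Thursday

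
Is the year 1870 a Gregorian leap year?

No

1870 is not a leap year.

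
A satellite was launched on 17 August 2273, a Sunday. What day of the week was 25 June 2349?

Saturday

Day-of-year of August 17, 2273: 229.
Day-of-year of June 25, 2349: 176.
2273 has 365 days, so 365 − 229 = 136 days remain in 2273.
Full years 2274–2348: 57 common + 18 leap = 57×365 + 18×366 = 27393 days.
Total: 136 + 27393 + 176 = 27705 days.
27705 mod 7 = 6, so 6 days after Sunday is Saturday.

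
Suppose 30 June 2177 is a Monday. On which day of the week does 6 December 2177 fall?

Saturday

June 2177: 30 − 30 = 0 days remain.
Then July (31), August (31), September (30), October (31), November (30): 31 + 31 + 30 + 31 + 30 = 153 days.
December 1–6, 2177: 6 days.
Total: 0 + 153 + 6 = 159 days.
159 mod 7 = 5, so 5 days after Monday is Saturday.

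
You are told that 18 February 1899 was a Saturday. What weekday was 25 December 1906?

Tuesday

From February 18, 1899 to February 18, 1906: 7 years, of which 1 contains a Feb 29 — 6×365 + 1×366 = 2556 days.
(1900 is not a leap year (divisible by 100 but not 400).)
February 1906: 28 − 18 = 10 days remain (1906 is not a leap year, so February has 28 days).
Then 9 full months totalling 275 days.
December 1–25, 1906: 25 days.
Residual: 310 days.
Total: 2866 days.
2866 mod 7 = 3, so 3 days after Saturday is Tuesday.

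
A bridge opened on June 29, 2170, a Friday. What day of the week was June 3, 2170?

Count forward from the earlier date (June 3, 2170) to the later (June 29, 2170):
Within June 2170: 29 − 3 = 26 days.
26 mod 7 = 5, so 5 days before Friday is Sunday.

Sunday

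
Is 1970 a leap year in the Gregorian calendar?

1970 is not a leap year.

No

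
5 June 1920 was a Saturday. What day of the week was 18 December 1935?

Day-of-year of June 5, 1920: 157.
Day-of-year of December 18, 1935: 352.
1920 has 366 days, so 366 − 157 = 209 days remain in 1920.
Full years 1921–1934: 11 common + 3 leap = 11×365 + 3×366 = 5113 days.
Total: 209 + 5113 + 352 = 5674 days.
5674 mod 7 = 4, so 4 days after Saturday is Wednesday.

Wednesday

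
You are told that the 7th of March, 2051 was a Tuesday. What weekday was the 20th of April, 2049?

Count forward from the earlier date (April 20, 2049) to the later (March 7, 2051):
Day-of-year of April 20, 2049: 110.
Day-of-year of March 7, 2051: 66.
2049 has 365 days, so 365 − 110 = 255 days remain in 2049.
Full years: 2050: 365. Sum = 365.
Total: 255 + 365 + 66 = 686 days.
686 is a multiple of 7, so the 20th of April, 2049 falls on the same weekday: Tuesday.

Tuesday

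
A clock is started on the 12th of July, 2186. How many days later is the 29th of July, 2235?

Day-of-year of July 12, 2186: 193.
Day-of-year of July 29, 2235: 210.
2186 has 365 days, so 365 − 193 = 172 days remain in 2186.
Full years 2187–2234: 37 common + 11 leap = 37×365 + 11×366 = 17531 days.
Total: 172 + 17531 + 210 = 17913 days.

17913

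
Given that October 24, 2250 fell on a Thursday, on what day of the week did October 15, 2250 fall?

Tuesday

Count forward from the earlier date (October 15, 2250) to the later (October 24, 2250):
Within October 2250: 24 − 15 = 9 days.
9 mod 7 = 2, so 2 days before Thursday is Tuesday.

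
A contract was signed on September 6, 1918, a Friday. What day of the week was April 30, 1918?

Tuesday

Count forward from the earlier date (April 30, 1918) to the later (September 6, 1918):
April 1918: 30 − 30 = 0 days remain.
Then May (31), June (30), July (31), August (31): 31 + 30 + 31 + 31 = 123 days.
September 1–6, 1918: 6 days.
Total: 0 + 123 + 6 = 129 days.
129 mod 7 = 3, so 3 days before Friday is Tuesday.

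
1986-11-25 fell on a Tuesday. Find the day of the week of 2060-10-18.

From November 25, 1986 to November 25, 2059: 73 years, of which 18 contain a Feb 29 — 55×365 + 18×366 = 26663 days.
(2000 is a leap year (divisible by 400).)
November 2059: 30 − 25 = 5 days remain.
Then 10 full months totalling 305 days.
October 1–18, 2060: 18 days.
Residual: 328 days.
Total: 26991 days.
26991 mod 7 = 6, so 6 days after Tuesday is Monday.

Monday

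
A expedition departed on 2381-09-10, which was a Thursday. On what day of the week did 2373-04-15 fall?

Count forward from the earlier date (April 15, 2373) to the later (September 10, 2381):
Day-of-year of April 15, 2373: 105.
Day-of-year of September 10, 2381: 253.
2373 has 365 days, so 365 − 105 = 260 days remain in 2373.
Full years 2374–2380: 5 common + 2 leap = 5×365 + 2×366 = 2557 days.
Total: 260 + 2557 + 253 = 3070 days.
3070 mod 7 = 4, so 4 days before Thursday is Sunday.

Sunday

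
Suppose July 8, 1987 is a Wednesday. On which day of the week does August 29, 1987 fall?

July 1987: 31 − 8 = 23 days remain.
August 1–29, 1987: 29 days.
Total: 23 + 29 = 52 days.
52 mod 7 = 3, so 3 days after Wednesday is Saturday.

Saturday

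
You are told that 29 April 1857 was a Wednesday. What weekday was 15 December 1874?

Tuesday

Day-of-year of April 29, 1857: 119.
Day-of-year of December 15, 1874: 349.
1857 has 365 days, so 365 − 119 = 246 days remain in 1857.
Full years 1858–1873: 12 common + 4 leap = 12×365 + 4×366 = 5844 days.
Total: 246 + 5844 + 349 = 6439 days.
6439 mod 7 = 6, so 6 days after Wednesday is Tuesday.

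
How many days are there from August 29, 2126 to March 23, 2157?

11164

From August 29, 2126 to August 29, 2156: 30 years, of which 8 contain a Feb 29 — 22×365 + 8×366 = 10958 days.
August 2156: 31 − 29 = 2 days remain.
Then September (30), October (31), November (30), December (31), January (31), February 2157 (28): 30 + 31 + 30 + 31 + 31 + 28 = 181 days.
March 1–23, 2157: 23 days.
Residual: 206 days.
Total: 11164 days.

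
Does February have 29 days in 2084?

Yes

2084 is a leap year.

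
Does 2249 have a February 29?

No

2249 is not a leap year.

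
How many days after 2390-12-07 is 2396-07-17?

Day-of-year of December 7, 2390: 341.
Day-of-year of July 17, 2396: 199.
2390 has 365 days, so 365 − 341 = 24 days remain in 2390.
Full years: 2391: 365; 2392: 366; 2393: 365; 2394: 365; 2395: 365. Sum = 1826.
Total: 24 + 1826 + 199 = 2049 days.

2049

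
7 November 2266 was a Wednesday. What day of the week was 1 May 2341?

Thursday

From November 7, 2266 to November 7, 2340: 74 years, of which 18 contain a Feb 29 — 56×365 + 18×366 = 27028 days.
(2300 is not a leap year (divisible by 100 but not 400).)
November 2340: 30 − 7 = 23 days remain.
Then December (31), January (31), February 2341 (28), March (31), April (30): 31 + 31 + 28 + 31 + 30 = 151 days.
May 1, 2341: 1 day.
Residual: 175 days.
Total: 27203 days.
27203 mod 7 = 1, so 1 day after Wednesday is Thursday.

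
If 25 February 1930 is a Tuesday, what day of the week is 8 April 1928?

Count forward from the earlier date (April 8, 1928) to the later (February 25, 1930):
Day-of-year of April 8, 1928: 99.
Day-of-year of February 25, 1930: 56.
1928 has 366 days, so 366 − 99 = 267 days remain in 1928.
Full years: 1929: 365. Sum = 365.
Total: 267 + 365 + 56 = 688 days.
688 mod 7 = 2, so 2 days before Tuesday is Sunday.

Sunday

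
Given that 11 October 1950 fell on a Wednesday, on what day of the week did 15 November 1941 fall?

Saturday

Count forward from the earlier date (November 15, 1941) to the later (October 11, 1950):
Day-of-year of November 15, 1941: 319.
Day-of-year of October 11, 1950: 284.
1941 has 365 days, so 365 − 319 = 46 days remain in 1941.
Full years 1942–1949: 6 common + 2 leap = 6×365 + 2×366 = 2922 days.
Total: 46 + 2922 + 284 = 3252 days.
3252 mod 7 = 4, so 4 days before Wednesday is Saturday.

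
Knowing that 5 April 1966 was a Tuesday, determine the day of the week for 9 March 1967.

Day-of-year of April 5, 1966: 95.
Day-of-year of March 9, 1967: 68.
1966 has 365 days, so 365 − 95 = 270 days remain in 1966.
Total: 270 + 68 = 338 days.
338 mod 7 = 2, so 2 days after Tuesday is Thursday.

Thursday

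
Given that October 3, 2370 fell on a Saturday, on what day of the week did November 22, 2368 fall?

Count forward from the earlier date (November 22, 2368) to the later (October 3, 2370):
November 2368: 30 − 22 = 8 days remain.
Then 22 full months totalling 669 days.
October 1–3, 2370: 3 days.
Total: 8 + 669 + 3 = 680 days.
680 mod 7 = 1, so 1 day before Saturday is Friday.

Friday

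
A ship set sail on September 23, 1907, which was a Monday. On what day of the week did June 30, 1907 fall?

Sunday

Count forward from the earlier date (June 30, 1907) to the later (September 23, 1907):
June 1907: 30 − 30 = 0 days remain.
Then July (31), August (31): 31 + 31 = 62 days.
September 1–23, 1907: 23 days.
Total: 0 + 62 + 23 = 85 days.
85 mod 7 = 1, so 1 day before Monday is Sunday.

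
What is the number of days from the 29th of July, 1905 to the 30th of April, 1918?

4658

From July 29, 1905 to July 29, 1917: 12 years, of which 3 contain a Feb 29 — 9×365 + 3×366 = 4383 days.
July 1917: 31 − 29 = 2 days remain.
Then August (31), September (30), October (31), November (30), December (31), January (31), February 1918 (28), March (31): 31 + 30 + 31 + 30 + 31 + 31 + 28 + 31 = 243 days.
April 1–30, 1918: 30 days.
Residual: 275 days.
Total: 4658 days.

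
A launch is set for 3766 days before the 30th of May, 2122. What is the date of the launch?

the 6th of February, 2112

Count 3766 days before May 30, 2122:
From February 6, 2112 to February 6, 2122: 10 years, of which 3 contain a Feb 29 — 7×365 + 3×366 = 3653 days.
February 2122: 28 − 6 = 22 days remain (2122 is not a leap year, so February has 28 days).
Then March (31), April (30): 31 + 30 = 61 days.
May 1–30, 2122: 30 days.
Residual: 113 days.
Total: 3766 days.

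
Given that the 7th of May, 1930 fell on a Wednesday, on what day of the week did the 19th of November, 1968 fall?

Tuesday

From May 7, 1930 to May 7, 1968: 38 years, of which 10 contain a Feb 29 — 28×365 + 10×366 = 13880 days.
May 1968: 31 − 7 = 24 days remain.
Then June (30), July (31), August (31), September (30), October (31): 30 + 31 + 31 + 30 + 31 = 153 days.
November 1–19, 1968: 19 days.
Residual: 196 days.
Total: 14076 days.
14076 mod 7 = 6, so 6 days after Wednesday is Tuesday.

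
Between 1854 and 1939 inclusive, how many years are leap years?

Years divisible by 4: 1856, 1860, …, 1936 — 21 in all.
Of these, 1900 is divisible by 100 but not 400, so not leap.
Leap years: 21 − 1 = 20.

20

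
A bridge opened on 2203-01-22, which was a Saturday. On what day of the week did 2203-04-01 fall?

January 2203: 31 − 22 = 9 days remain.
Then February 2203 (28), March (31): 28 + 31 = 59 days.
April 1, 2203: 1 day.
Total: 9 + 59 + 1 = 69 days.
69 mod 7 = 6, so 6 days after Saturday is Friday.

Friday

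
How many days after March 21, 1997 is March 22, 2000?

1097

Day-of-year of March 21, 1997: 80.
Day-of-year of March 22, 2000: 82.
1997 has 365 days, so 365 − 80 = 285 days remain in 1997.
Full years: 1998: 365; 1999: 365. Sum = 730.
Total: 285 + 730 + 82 = 1097 days.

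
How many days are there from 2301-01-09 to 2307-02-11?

2224

Day-of-year of January 9, 2301: 9.
Day-of-year of February 11, 2307: 42.
2301 has 365 days, so 365 − 9 = 356 days remain in 2301.
Full years: 2302: 365; 2303: 365; 2304: 366; 2305: 365; 2306: 365. Sum = 1826.
Total: 356 + 1826 + 42 = 2224 days.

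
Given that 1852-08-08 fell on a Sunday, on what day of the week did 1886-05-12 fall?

Wednesday

From August 8, 1852 to August 8, 1885: 33 years, of which 8 contain a Feb 29 — 25×365 + 8×366 = 12053 days.
August 1885: 31 − 8 = 23 days remain.
Then September (30), October (31), November (30), December (31), January (31), February 1886 (28), March (31), April (30): 30 + 31 + 30 + 31 + 31 + 28 + 31 + 30 = 242 days.
May 1–12, 1886: 12 days.
Residual: 277 days.
Total: 12330 days.
12330 mod 7 = 3, so 3 days after Sunday is Wednesday.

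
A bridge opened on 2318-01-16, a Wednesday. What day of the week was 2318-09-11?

Wednesday

January 2318: 31 − 16 = 15 days remain.
Then February 2318 (28), March (31), April (30), May (31), June (30), July (31), August (31): 28 + 31 + 30 + 31 + 30 + 31 + 31 = 212 days.
September 1–11, 2318: 11 days.
Total: 15 + 212 + 11 = 238 days.
238 is a multiple of 7, so 2318-09-11 falls on the same weekday: Wednesday.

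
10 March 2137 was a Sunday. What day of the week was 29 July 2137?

Monday

March 2137: 31 − 10 = 21 days remain.
Then April (30), May (31), June (30): 30 + 31 + 30 = 91 days.
July 1–29, 2137: 29 days.
Total: 21 + 91 + 29 = 141 days.
141 mod 7 = 1, so 1 day after Sunday is Monday.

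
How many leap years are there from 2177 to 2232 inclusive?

13

Years divisible by 4: 2180, 2184, …, 2232 — 14 in all.
Of these, 2200 is divisible by 100 but not 400, so not leap.
Leap years: 14 − 1 = 13.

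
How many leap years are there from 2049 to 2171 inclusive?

29

Years divisible by 4: 2052, 2056, …, 2168 — 30 in all.
Of these, 2100 is divisible by 100 but not 400, so not leap.
Leap years: 30 − 1 = 29.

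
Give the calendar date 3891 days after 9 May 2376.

3 January 2387

Count 3891 days after May 9, 2376:
From May 9, 2376 to May 9, 2386: 10 years, of which 2 contain a Feb 29 — 8×365 + 2×366 = 3652 days.
May 2386: 31 − 9 = 22 days remain.
Then June (30), July (31), August (31), September (30), October (31), November (30), December (31): 30 + 31 + 31 + 30 + 31 + 30 + 31 = 214 days.
January 1–3, 2387: 3 days.
Residual: 239 days.
Total: 3891 days.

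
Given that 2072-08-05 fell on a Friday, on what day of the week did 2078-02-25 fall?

Friday

August 5, 2072 → August 5, 2073: 365 days.
August 5, 2073 → August 5, 2074: 365 days.
August 5, 2074 → August 5, 2075: 365 days.
August 5, 2075 → August 5, 2076: 366 days (2076 is a leap year).
August 5, 2076 → August 5, 2077: 365 days.
August 2077: 31 − 5 = 26 days remain.
Then September (30), October (31), November (30), December (31), January (31): 30 + 31 + 30 + 31 + 31 = 153 days.
February 1–25, 2078: 25 days (2078 is not a leap year).
Residual: 204 days.
Total: 2030 days.
2030 is a multiple of 7, so 2078-02-25 falls on the same weekday: Friday.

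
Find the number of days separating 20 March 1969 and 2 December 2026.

Day-of-year of March 20, 1969: 79.
Day-of-year of December 2, 2026: 336.
1969 has 365 days, so 365 − 79 = 286 days remain in 1969.
Full years 1970–2025: 42 common + 14 leap = 42×365 + 14×366 = 20454 days.
Total: 286 + 20454 + 336 = 21076 days.

21076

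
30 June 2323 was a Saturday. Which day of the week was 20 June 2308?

Saturday

Count forward from the earlier date (June 20, 2308) to the later (June 30, 2323):
Day-of-year of June 20, 2308: 172.
Day-of-year of June 30, 2323: 181.
2308 has 366 days, so 366 − 172 = 194 days remain in 2308.
Full years 2309–2322: 11 common + 3 leap = 11×365 + 3×366 = 5113 days.
Total: 194 + 5113 + 181 = 5488 days.
5488 is a multiple of 7, so 20 June 2308 falls on the same weekday: Saturday.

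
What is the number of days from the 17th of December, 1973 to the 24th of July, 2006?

Day-of-year of December 17, 1973: 351.
Day-of-year of July 24, 2006: 205.
1973 has 365 days, so 365 − 351 = 14 days remain in 1973.
Full years 1974–2005: 24 common + 8 leap = 24×365 + 8×366 = 11688 days.
Total: 14 + 11688 + 205 = 11907 days.

11907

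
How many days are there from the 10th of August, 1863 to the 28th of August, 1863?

18

Within August 1863: 28 − 10 = 18 days.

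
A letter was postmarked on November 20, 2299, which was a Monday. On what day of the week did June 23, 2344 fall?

Friday

From November 20, 2299 to November 20, 2343: 44 years, of which 10 contain a Feb 29 — 34×365 + 10×366 = 16070 days.
(2300 is not a leap year (divisible by 100 but not 400).)
November 2343: 30 − 20 = 10 days remain.
Then December (31), January (31), February 2344 (29), March (31), April (30), May (31): 31 + 31 + 29 + 31 + 30 + 31 = 183 days.
June 1–23, 2344: 23 days.
Residual: 216 days.
Total: 16286 days.
16286 mod 7 = 4, so 4 days after Monday is Friday.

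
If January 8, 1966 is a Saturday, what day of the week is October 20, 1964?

Tuesday

Count forward from the earlier date (October 20, 1964) to the later (January 8, 1966):
October 1964: 31 − 20 = 11 days remain.
Then 14 full months totalling 426 days.
January 1–8, 1966: 8 days.
Total: 11 + 426 + 8 = 445 days.
445 mod 7 = 4, so 4 days before Saturday is Tuesday.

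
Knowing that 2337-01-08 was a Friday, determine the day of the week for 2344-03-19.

From January 8, 2337 to January 8, 2344: 7 years, of which 1 contains a Feb 29 — 6×365 + 1×366 = 2556 days.
January 2344: 31 − 8 = 23 days remain.
Then February 2344 (29): 29 days.
March 1–19, 2344: 19 days.
Residual: 71 days.
Total: 2627 days.
2627 mod 7 = 2, so 2 days after Friday is Sunday.

Sunday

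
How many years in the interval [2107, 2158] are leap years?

Years divisible by 4: 2108, 2112, …, 2156 — 13 in all.
No century exceptions apply. Count: 13.

13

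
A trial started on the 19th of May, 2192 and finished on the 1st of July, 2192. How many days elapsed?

May 2192: 31 − 19 = 12 days remain.
Then June (30): 30 days.
July 1, 2192: 1 day.
Total: 12 + 30 + 1 = 43 days.

43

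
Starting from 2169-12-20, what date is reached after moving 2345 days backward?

2163-07-20

Count 2345 days before December 20, 2169:
Day-of-year of July 20, 2163: 201.
Day-of-year of December 20, 2169: 354.
2163 has 365 days, so 365 − 201 = 164 days remain in 2163.
Full years: 2164: 366; 2165: 365; 2166: 365; 2167: 365; 2168: 366. Sum = 1827.
Total: 164 + 1827 + 354 = 2345 days.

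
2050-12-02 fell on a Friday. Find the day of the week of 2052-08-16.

December 2, 2050 → December 2, 2051: 365 days.
December 2051: 31 − 2 = 29 days remain.
Then January (31), February 2052 (29), March (31), April (30), May (31), June (30), July (31): 31 + 29 + 31 + 30 + 31 + 30 + 31 = 213 days.
August 1–16, 2052: 16 days.
Residual: 258 days.
Total: 623 days.
623 is a multiple of 7, so 2052-08-16 falls on the same weekday: Friday.

Friday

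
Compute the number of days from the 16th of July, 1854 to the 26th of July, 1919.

23750

From July 16, 1854 to July 16, 1919: 65 years, of which 15 contain a Feb 29 — 50×365 + 15×366 = 23740 days.
(1900 is not a leap year (divisible by 100 but not 400).)
Within July 1919: 26 − 16 = 10 days.
Total: 23750 days.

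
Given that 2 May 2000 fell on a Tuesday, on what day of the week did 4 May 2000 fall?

Thursday

Within May 2000: 4 − 2 = 2 days.
2 mod 7 = 2, so 2 days after Tuesday is Thursday.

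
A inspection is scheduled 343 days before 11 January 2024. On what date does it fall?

2 February 2023

Count 343 days before January 11, 2024:
February 2023: 28 − 2 = 26 days remain (2023 is not a leap year, so February has 28 days).
Then 10 full months totalling 306 days.
January 1–11, 2024: 11 days.
Total: 26 + 306 + 11 = 343 days.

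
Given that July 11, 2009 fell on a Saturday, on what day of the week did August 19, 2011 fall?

Day-of-year of July 11, 2009: 192.
Day-of-year of August 19, 2011: 231.
2009 has 365 days, so 365 − 192 = 173 days remain in 2009.
Full years: 2010: 365. Sum = 365.
Total: 173 + 365 + 231 = 769 days.
769 mod 7 = 6, so 6 days after Saturday is Friday.

Friday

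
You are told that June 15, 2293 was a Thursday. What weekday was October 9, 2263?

Friday

Count forward from the earlier date (October 9, 2263) to the later (June 15, 2293):
From October 9, 2263 to October 9, 2292: 29 years, of which 8 contain a Feb 29 — 21×365 + 8×366 = 10593 days.
October 2292: 31 − 9 = 22 days remain.
Then November (30), December (31), January (31), February 2293 (28), March (31), April (30), May (31): 30 + 31 + 31 + 28 + 31 + 30 + 31 = 212 days.
June 1–15, 2293: 15 days.
Residual: 249 days.
Total: 10842 days.
10842 mod 7 = 6, so 6 days before Thursday is Friday.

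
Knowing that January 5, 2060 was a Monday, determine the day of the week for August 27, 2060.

Friday

January 2060: 31 − 5 = 26 days remain.
Then February 2060 (29), March (31), April (30), May (31), June (30), July (31): 29 + 31 + 30 + 31 + 30 + 31 = 182 days.
August 1–27, 2060: 27 days.
Total: 26 + 182 + 27 = 235 days.
235 mod 7 = 4, so 4 days after Monday is Friday.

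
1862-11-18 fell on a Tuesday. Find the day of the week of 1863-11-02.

November 1862: 30 − 18 = 12 days remain.
Then 11 full months totalling 335 days.
November 1–2, 1863: 2 days.
Residual: 349 days.
Total: 349 days.
349 mod 7 = 6, so 6 days after Tuesday is Monday.

Monday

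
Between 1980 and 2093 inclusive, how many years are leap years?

Years divisible by 4: 1980, 1984, …, 2092 — 29 in all.
2000 is divisible by 400, so still leap.
No century exceptions apply. Count: 29.

29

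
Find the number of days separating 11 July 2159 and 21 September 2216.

Day-of-year of July 11, 2159: 192.
Day-of-year of September 21, 2216: 265.
2159 has 365 days, so 365 − 192 = 173 days remain in 2159.
Full years 2160–2215: 43 common + 13 leap = 43×365 + 13×366 = 20453 days.
Total: 173 + 20453 + 265 = 20891 days.

20891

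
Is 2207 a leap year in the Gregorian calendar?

No

2207 is not a leap year.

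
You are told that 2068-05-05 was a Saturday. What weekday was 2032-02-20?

Friday

Count forward from the earlier date (February 20, 2032) to the later (May 5, 2068):
Day-of-year of February 20, 2032: 51.
Day-of-year of May 5, 2068: 126.
2032 has 366 days, so 366 − 51 = 315 days remain in 2032.
Full years 2033–2067: 27 common + 8 leap = 27×365 + 8×366 = 12783 days.
Total: 315 + 12783 + 126 = 13224 days.
13224 mod 7 = 1, so 1 day before Saturday is Friday.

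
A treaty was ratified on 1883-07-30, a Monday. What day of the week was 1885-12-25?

Friday

Day-of-year of July 30, 1883: 211.
Day-of-year of December 25, 1885: 359.
1883 has 365 days, so 365 − 211 = 154 days remain in 1883.
Full years: 1884: 366. Sum = 366.
Total: 154 + 366 + 359 = 879 days.
879 mod 7 = 4, so 4 days after Monday is Friday.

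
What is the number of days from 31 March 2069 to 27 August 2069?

149

March 2069: 31 − 31 = 0 days remain.
Then April (30), May (31), June (30), July (31): 30 + 31 + 30 + 31 = 122 days.
August 1–27, 2069: 27 days.
Total: 0 + 122 + 27 = 149 days.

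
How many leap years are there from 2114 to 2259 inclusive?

35

Years divisible by 4: 2116, 2120, …, 2256 — 36 in all.
Of these, 2200 is divisible by 100 but not 400, so not leap.
Leap years: 36 − 1 = 35.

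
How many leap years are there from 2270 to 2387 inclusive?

28

Years divisible by 4: 2272, 2276, …, 2384 — 29 in all.
Of these, 2300 is divisible by 100 but not 400, so not leap.
Leap years: 29 − 1 = 28.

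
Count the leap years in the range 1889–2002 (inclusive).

27

Years divisible by 4: 1892, 1896, …, 2000 — 28 in all.
Of these, 1900 is divisible by 100 but not 400, so not leap.
2000 is divisible by 400, so still leap.
Leap years: 28 − 1 = 27.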